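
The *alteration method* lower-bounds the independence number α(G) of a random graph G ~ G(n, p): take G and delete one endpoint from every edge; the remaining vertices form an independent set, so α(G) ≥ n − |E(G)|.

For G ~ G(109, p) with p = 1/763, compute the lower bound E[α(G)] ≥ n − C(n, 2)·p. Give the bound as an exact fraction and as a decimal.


E[|E(G)|] = C(109, 2)·p = 5886 · (1/763) = 54/7.
E[α(G)] ≥ n − E[|E(G)|] = 109 − 54/7 = 709/7.
Numerically: ≈ 101.285714.
(This is only a lower bound; the true E[α(G)] may be larger.)

E[α(G)] ≥ 709/7 ≈ 101.285714.


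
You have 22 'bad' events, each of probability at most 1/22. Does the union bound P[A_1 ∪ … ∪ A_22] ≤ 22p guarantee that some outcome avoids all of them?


Union bound: P[∪_{i=1}^{22} A_i] ≤ Σ_i P[A_i] ≤ 22·p = 22·(1/22) = 1.
Numerically: 1 ≈ 1.0000.
Is 1 < 1? NO.
Since the bound 1 is ≥ 1, the union bound is uninformative here; it does NOT by itself certify existence.

22·p = 1 ≈ 1.0000; existence NOT certified by the union bound.


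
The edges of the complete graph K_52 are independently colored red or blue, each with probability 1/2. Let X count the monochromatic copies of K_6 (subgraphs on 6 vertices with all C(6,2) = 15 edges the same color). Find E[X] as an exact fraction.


Let X = Σ_S X_S over the C(52, 6) = 20358520 subsets S of size 6, where X_S = 1 if the K_6 on S is monochromatic.
For a fixed S, the K_6 on S has C(6, 2) = 15 edges. P[all 15 edges red] = (1/2)^15, and likewise for blue, so P[monochromatic] = 2·(1/2)^15 = 2^{1 − 15} = 1/16384.
Summing: E[X] = C(52, 6) · 2^{1 − 15} = 20358520 · 1/16384 = 2544815/2048.
Numerically: E[X] ≈ 1242.5854.

E[X] = C(52,6)·2^(1−C(6,2)) = 2544815/2048 ≈ 1242.5854.


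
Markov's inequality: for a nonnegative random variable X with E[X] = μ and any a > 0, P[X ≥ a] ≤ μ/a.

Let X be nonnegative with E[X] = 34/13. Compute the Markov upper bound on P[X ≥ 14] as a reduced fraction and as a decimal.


μ = E[X] = 34/13, a = 14.
Markov: P[X ≥ 14] ≤ μ/a = (34/13)/14 = 17/91.
Numerically: ≈ 0.186813.
(Since a = 14 > μ = 2.615385, the bound 17/91 is < 1 and informative.)

P[X ≥ 14] ≤ 17/91 ≈ 0.186813.


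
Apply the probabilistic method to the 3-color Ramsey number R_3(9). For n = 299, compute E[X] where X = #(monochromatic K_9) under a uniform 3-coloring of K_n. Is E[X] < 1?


E[X] = C(299, 9) · 3^{1 − 36} = 46610674441390059 · 3^{−35} = 46610674441390059/50031545098999707.
As a reduced fraction: E[X] = 15536891480463353/16677181699666569 ≈ 0.931626.
Is E[X] < 1? YES.
Since E[X] < 1, there exists a 3-coloring of K_{299} with no monochromatic K_9; hence R_3(9) > 299.

E[X] = 15536891480463353/16677181699666569 ≈ 0.931626; E[X] < 1, so R_3(9) > 299.


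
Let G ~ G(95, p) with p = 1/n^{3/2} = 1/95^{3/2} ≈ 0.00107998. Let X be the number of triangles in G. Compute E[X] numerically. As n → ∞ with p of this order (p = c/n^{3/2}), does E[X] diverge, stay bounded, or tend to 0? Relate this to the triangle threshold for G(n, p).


Number of potential triangles: C(95, 3) = 138415.
Each occurs with probability p³ ≈ (0.00107998)³ ≈ 1.25963226e-09.
By linearity: E[X] = C(95, 3)·p³ ≈ 138415 · 1.25963226e-09 ≈ 0.000174.
Since α = 3/2 > 1, p = c/n^{3/2} = o(1/n) is below the triangle threshold p ~ 1/n. Asymptotically E[X] ~ (c³/6)·n^{3(1−α)} = (1³/6)·n^{-1.5} → 0, so by Markov's inequality G has no triangles w.h.p.

E[X] ≈ 0.000174; in regime p = Θ(1/n^{3/2}) E[X] tends to 0 (below the triangle threshold p ~ 1/n).


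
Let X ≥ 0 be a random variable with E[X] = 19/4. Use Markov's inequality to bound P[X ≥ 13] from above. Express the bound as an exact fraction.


μ = E[X] = 19/4, a = 13.
Markov: P[X ≥ 13] ≤ μ/a = (19/4)/13 = 19/52.
Numerically: ≈ 0.3654.
(Since a = 13 > μ = 4.7500, the bound 19/52 is < 1 and informative.)

P[X ≥ 13] ≤ 19/52 ≈ 0.3654.


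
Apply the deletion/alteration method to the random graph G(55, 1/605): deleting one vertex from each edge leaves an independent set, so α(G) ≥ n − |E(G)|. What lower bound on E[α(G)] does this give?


E[|E(G)|] = C(55, 2)·p = 1485 · (1/605) = 27/11.
E[α(G)] ≥ n − E[|E(G)|] = 55 − 27/11 = 578/11.
Numerically: ≈ 52.545455.
(This is only a lower bound; the true E[α(G)] may be larger.)

E[α(G)] ≥ 578/11 ≈ 52.545455.


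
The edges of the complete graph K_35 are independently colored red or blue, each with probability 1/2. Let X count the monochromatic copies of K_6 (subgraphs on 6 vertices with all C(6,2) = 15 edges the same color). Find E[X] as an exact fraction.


Let X = Σ_S X_S over the C(35, 6) = 1623160 subsets S of size 6, where X_S = 1 if the K_6 on S is monochromatic.
For a fixed S, the K_6 on S has C(6, 2) = 15 edges. P[all 15 edges red] = (1/2)^15, and likewise for blue, so P[monochromatic] = 2·(1/2)^15 = 2^{1 − 15} = 1/16384.
Summing: E[X] = C(35, 6) · 2^{1 − 15} = 1623160 · 1/16384 = 202895/2048.
Numerically: E[X] ≈ 99.069824.

E[X] = C(35,6)·2^(1−C(6,2)) = 202895/2048 ≈ 99.069824.


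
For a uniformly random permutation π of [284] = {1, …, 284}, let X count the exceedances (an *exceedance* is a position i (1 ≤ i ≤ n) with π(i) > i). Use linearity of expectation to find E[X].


Write X = Σ_{i=1}^{284} X_i, where X_i = 1_{π(i) > i}.
For each fixed i, π(i) is uniform over {1, …, 284} (marginal of a uniform permutation), so P[π(i) > i] = (n − i)/n. Summing: Σ_{i=1}^{284} (n − i)/n = (0 + 1 + … + 283)/284 = 284(284 − 1)/(2·284) = (284 − 1)/2.
Hence E[X] = Σ_{i=1}^{284} (284 − i)/284 = 283/2 ≈ 141.50000.

E[X] = 283/2 = 141.50000.


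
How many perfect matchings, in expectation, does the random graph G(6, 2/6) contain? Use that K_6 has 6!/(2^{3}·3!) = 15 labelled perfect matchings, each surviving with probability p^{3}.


K_6 has 6!/(2^{3}·3!) = 15 labelled perfect matchings.
For each such perfect matching H, let X_H = 1 if all 3 edges of H are present in G. Then P[X_H = 1] = p^{3} = (1/3)^{3} = 1/27.
By linearity of expectation: E[X] = Σ_H E[X_H] = 15 · p^{3} = 15 · 1/27 = 5/9.
Numerically: E[X] ≈ 0.55556.

E[X] = 15 · (1/3)^{3} = 5/9 ≈ 0.55556.


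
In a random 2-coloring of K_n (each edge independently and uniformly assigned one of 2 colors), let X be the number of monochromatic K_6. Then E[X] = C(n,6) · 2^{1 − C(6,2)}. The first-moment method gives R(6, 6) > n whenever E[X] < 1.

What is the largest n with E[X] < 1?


We need C(n, 6) · 2^{1 − 15} < 1, i.e. C(n, 6) < 2^{15 − 1} = 16384.
Check values of n near the boundary:
  n = 16: C(16, 6) = 8008; 8008 < 16384? YES
  n = 17: C(17, 6) = 12376; 12376 < 16384? YES
  n = 18: C(18, 6) = 18564; 18564 < 16384? NO
  n = 19: C(19, 6) = 27132; 27132 < 16384? NO
  n = 20: C(20, 6) = 38760; 38760 < 16384? NO
The largest n with C(n, 6) < 16384 is n = 17 (where E[X] = 1547/2048 ≈ 0.755371). Hence R(6, 6) > 17, i.e. R(6, 6) ≥ 18.

Largest n = 17; hence R(6, 6) > 17.


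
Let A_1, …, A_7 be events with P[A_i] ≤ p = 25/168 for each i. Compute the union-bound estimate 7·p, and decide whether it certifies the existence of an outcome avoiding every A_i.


Union bound: P[∪_{i=1}^{7} A_i] ≤ Σ_i P[A_i] ≤ 7·p = 7·(25/168) = 25/24.
Numerically: 25/24 ≈ 1.042.
Is 25/24 < 1? NO.
Since the bound 25/24 is ≥ 1, the union bound is uninformative here; it does NOT by itself certify existence.

7·p = 25/24 ≈ 1.042; existence NOT certified by the union bound.


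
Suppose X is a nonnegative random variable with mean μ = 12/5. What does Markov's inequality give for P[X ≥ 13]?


μ = E[X] = 12/5, a = 13.
Markov: P[X ≥ 13] ≤ μ/a = (12/5)/13 = 12/65.
Numerically: ≈ 0.185.
(Since a = 13 > μ = 2.400, the bound 12/65 is < 1 and informative.)

P[X ≥ 13] ≤ 12/65 ≈ 0.185.


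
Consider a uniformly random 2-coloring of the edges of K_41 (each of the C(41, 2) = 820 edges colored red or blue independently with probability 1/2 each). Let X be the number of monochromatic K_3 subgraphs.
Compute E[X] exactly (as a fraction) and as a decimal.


Let X = Σ_S X_S over the C(41, 3) = 10660 subsets S of size 3, where X_S = 1 if the K_3 on S is monochromatic.
For a fixed S, the K_3 on S has C(3, 2) = 3 edges. P[all 3 edges red] = (1/2)^3, and likewise for blue, so P[monochromatic] = 2·(1/2)^3 = 2^{1 − 3} = 1/4.
Summing: E[X] = C(41, 3) · 2^{1 − 3} = 10660 · 1/4 = 2665.
Numerically: E[X] ≈ 2665.00000.

E[X] = C(41,3)·2^(1−C(3,2)) = 2665 ≈ 2665.00000.


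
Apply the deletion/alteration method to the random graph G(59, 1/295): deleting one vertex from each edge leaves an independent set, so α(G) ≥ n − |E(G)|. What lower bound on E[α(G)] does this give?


E[|E(G)|] = C(59, 2)·p = 1711 · (1/295) = 29/5.
E[α(G)] ≥ n − E[|E(G)|] = 59 − 29/5 = 266/5.
Numerically: ≈ 53.2000.
(This is only a lower bound; the true E[α(G)] may be larger.)

E[α(G)] ≥ 266/5 ≈ 53.2000.


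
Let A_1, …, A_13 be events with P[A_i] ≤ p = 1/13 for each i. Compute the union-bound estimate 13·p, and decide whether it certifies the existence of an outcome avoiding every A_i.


Union bound: P[∪_{i=1}^{13} A_i] ≤ Σ_i P[A_i] ≤ 13·p = 13·(1/13) = 1.
Numerically: 1 ≈ 1.000.
Is 1 < 1? NO.
Since the bound 1 is ≥ 1, the union bound is uninformative here; it does NOT by itself certify existence.

13·p = 1 ≈ 1.000; existence NOT certified by the union bound.


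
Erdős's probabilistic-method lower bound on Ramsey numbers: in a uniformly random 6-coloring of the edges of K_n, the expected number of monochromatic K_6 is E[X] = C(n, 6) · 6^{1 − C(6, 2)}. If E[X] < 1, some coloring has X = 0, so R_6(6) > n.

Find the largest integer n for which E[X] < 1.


We need C(n, 6) · 6^{1 − 15} < 1, i.e. C(n, 6) < 6^{15 − 1} = 78364164096.
Check values of n near the boundary:
  n = 197: C(197, 6) = 75176946208; 75176946208 < 78364164096? YES
  n = 198: C(198, 6) = 77526225777; 77526225777 < 78364164096? YES
  n = 199: C(199, 6) = 79936367511; 79936367511 < 78364164096? NO
The largest n with C(n, 6) < 78364164096 is n = 198 (where E[X] = 25842075259/26121388032 ≈ 0.9893071). Hence R_6(6) > 198, i.e. R_6(6) ≥ 199.

Largest n = 198; hence R_6(6) > 198.


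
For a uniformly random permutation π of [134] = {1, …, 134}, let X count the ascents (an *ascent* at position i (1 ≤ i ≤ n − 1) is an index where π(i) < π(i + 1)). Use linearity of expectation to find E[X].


Write X = Σ X_I over i = 1, …, 133, with X_I the indicator of one ascent.
There are 133 indicators.
For each fixed i, the pair (π(i), π(i+1)) is a uniformly random ordered pair of distinct values from {1, …, 134}; by symmetry P[π(i) < π(i+1)] = 1/2.
By linearity: E[X] = 133 · (1/2) = (134 − 1) · (1/2) = 133/2 ≈ 66.500.

E[X] = 133/2 = 66.500.


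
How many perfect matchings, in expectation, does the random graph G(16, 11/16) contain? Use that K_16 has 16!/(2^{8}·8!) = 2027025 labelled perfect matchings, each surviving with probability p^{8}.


K_16 has 16!/(2^{8}·8!) = 2027025 labelled perfect matchings.
For each such perfect matching H, let X_H = 1 if all 8 edges of H are present in G. Then P[X_H = 1] = p^{8} = (11/16)^{8} = 214358881/4294967296.
By linearity: E[X] = Σ_H E[X_H] = 2027025 · p^{8} = 2027025 · 214358881/4294967296 = 434510810759025/4294967296.
Numerically: E[X] ≈ 1.01e+05.

E[X] = 2027025 · (11/16)^{8} = 434510810759025/4294967296 ≈ 1.01e+05.


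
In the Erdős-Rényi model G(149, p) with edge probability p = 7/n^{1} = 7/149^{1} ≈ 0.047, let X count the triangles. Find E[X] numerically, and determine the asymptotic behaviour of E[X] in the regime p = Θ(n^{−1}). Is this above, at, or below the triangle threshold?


Number of potential triangles: C(149, 3) = 540274.
Each occurs with probability p³ ≈ (0.047)³ ≈ 1.03690e-04.
By linearity: E[X] = C(149, 3)·p³ ≈ 540274 · 1.03690e-04 ≈ 56.021.
Here α = 1, so p = 7/n is exactly at the triangle threshold p ~ 1/n. Asymptotically E[X] → c³/6 = 7³/6 = 343/6 ≈ 57.167, a bounded constant. In this regime the triangle count is asymptotically Poisson(c³/6).

E[X] ≈ 56.021; in regime p = Θ(1/n^{1}) E[X] stays bounded (at the triangle threshold p ~ 1/n).


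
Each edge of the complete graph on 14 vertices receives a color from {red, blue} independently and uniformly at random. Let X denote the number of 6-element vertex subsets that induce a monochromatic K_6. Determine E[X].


Let X = Σ_S X_S over the C(14, 6) = 3003 subsets S of size 6, where X_S = 1 if the K_6 on S is monochromatic.
For a fixed S, the K_6 on S has C(6, 2) = 15 edges. P[all 15 edges red] = (1/2)^15, and likewise for blue, so P[monochromatic] = 2·(1/2)^15 = 2^{1 − 15} = 1/16384.
By linearity of expectation: E[X] = C(14, 6) · 2^{1 − 15} = 3003 · 1/16384 = 3003/16384.
Numerically: E[X] ≈ 0.1833.

E[X] = C(14,6)·2^(1−C(6,2)) = 3003/16384 ≈ 0.1833.


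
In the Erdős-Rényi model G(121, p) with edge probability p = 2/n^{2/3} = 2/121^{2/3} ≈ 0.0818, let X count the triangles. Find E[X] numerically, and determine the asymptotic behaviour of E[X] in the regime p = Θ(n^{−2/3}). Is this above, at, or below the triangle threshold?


Number of potential triangles: C(121, 3) = 287980.
Each occurs with probability p³ ≈ (0.0818)³ ≈ 5.46411e-04.
By linearity: E[X] = C(121, 3)·p³ ≈ 287980 · 5.46411e-04 ≈ 157.355.
Since α = 2/3 < 1, p = c/n^{2/3} ≫ 1/n is above the triangle threshold p ~ 1/n. Asymptotically E[X] ~ (c³/6)·n^{3(1−α)} = (2³/6)·n^{1} → ∞; triangles are abundant w.h.p.

E[X] ≈ 157.355; in regime p = Θ(1/n^{2/3}) E[X] diverges (above the triangle threshold p ~ 1/n).


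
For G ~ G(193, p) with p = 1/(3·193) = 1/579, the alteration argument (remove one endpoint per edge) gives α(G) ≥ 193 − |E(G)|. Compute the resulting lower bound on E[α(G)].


E[|E(G)|] = C(193, 2)·p = 18528 · (1/579) = 32.
E[α(G)] ≥ n − E[|E(G)|] = 193 − 32 = 161.
Numerically: ≈ 161.0000.
(This is only a lower bound; the true E[α(G)] may be larger.)

E[α(G)] ≥ 161 ≈ 161.0000.


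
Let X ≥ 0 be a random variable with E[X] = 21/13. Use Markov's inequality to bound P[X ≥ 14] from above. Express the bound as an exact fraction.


μ = E[X] = 21/13, a = 14.
Markov: P[X ≥ 14] ≤ μ/a = (21/13)/14 = 3/26.
Numerically: ≈ 0.11538.
(Since a = 14 > μ = 1.61538, the bound 3/26 is < 1 and informative.)

P[X ≥ 14] ≤ 3/26 ≈ 0.11538.


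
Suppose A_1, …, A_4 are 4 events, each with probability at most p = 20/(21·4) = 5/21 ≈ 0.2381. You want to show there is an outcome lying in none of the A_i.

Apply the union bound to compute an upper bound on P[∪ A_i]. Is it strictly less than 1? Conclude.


Union bound: P[∪_{i=1}^{4} A_i] ≤ Σ_i P[A_i] ≤ 4·p = 4·(5/21) = 20/21.
Numerically: 20/21 ≈ 0.9524.
Is 20/21 < 1? YES.
Since P[∪ A_i] ≤ 20/21 < 1, the complement has P[∩ A_i^c] ≥ 1 − 20/21 = 1/21 > 0, so some outcome avoids every A_i.

4·p = 20/21 ≈ 0.9524; existence CERTIFIED by the union bound.


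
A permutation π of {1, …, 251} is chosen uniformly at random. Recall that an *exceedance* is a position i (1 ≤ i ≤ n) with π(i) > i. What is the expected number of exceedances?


Write X = Σ_{i=1}^{251} X_i, where X_i = 1_{π(i) > i}.
For each fixed i, π(i) is uniform over {1, …, 251} (marginal of a uniform permutation), so P[π(i) > i] = (n − i)/n. Summing: Σ_{i=1}^{251} (n − i)/n = (0 + 1 + … + 250)/251 = 251(251 − 1)/(2·251) = (251 − 1)/2.
Hence E[X] = Σ_{i=1}^{251} (251 − i)/251 = 125 ≈ 125.000.

E[X] = 125 = 125.000.


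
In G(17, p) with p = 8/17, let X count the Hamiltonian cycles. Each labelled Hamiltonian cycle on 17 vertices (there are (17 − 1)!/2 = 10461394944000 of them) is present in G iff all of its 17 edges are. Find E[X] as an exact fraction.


K_17 has (17 − 1)!/2 = 10461394944000 labelled Hamiltonian cycles.
For each such Hamiltonian cycle H, let X_H = 1 if all 17 edges of H are present in G. Then P[X_H = 1] = p^{17} = (8/17)^{17} = 2251799813685248/827240261886336764177.
By linearity of expectation: E[X] = Σ_H E[X_H] = 10461394944000 · p^{17} = 10461394944000 · 2251799813685248/827240261886336764177 = 23556967185786995434586112000/827240261886336764177.
Numerically: E[X] ≈ 2.8477e+07.

E[X] = 10461394944000 · (8/17)^{17} = 23556967185786995434586112000/827240261886336764177 ≈ 2.8477e+07.


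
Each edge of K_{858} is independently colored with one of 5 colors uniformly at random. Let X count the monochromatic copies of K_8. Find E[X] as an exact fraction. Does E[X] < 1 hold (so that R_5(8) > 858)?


E[X] = C(858, 8) · 5^{1 − 28} = 7049584530256467771 · 5^{−27} = 7049584530256467771/7450580596923828125.
As a reduced fraction: E[X] = 7049584530256467771/7450580596923828125 ≈ 0.9461792.
Is E[X] < 1? YES.
Since E[X] < 1, there exists a 5-coloring of K_{858} with no monochromatic K_8; hence R_5(8) > 858.

E[X] = 7049584530256467771/7450580596923828125 ≈ 0.9461792; E[X] < 1, so R_5(8) > 858.


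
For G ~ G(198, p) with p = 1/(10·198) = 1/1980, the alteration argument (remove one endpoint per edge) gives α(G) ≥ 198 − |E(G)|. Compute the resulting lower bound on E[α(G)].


E[|E(G)|] = C(198, 2)·p = 19503 · (1/1980) = 197/20.
E[α(G)] ≥ n − E[|E(G)|] = 198 − 197/20 = 3763/20.
Numerically: ≈ 188.150.
(This is only a lower bound; the true E[α(G)] may be larger.)

E[α(G)] ≥ 3763/20 ≈ 188.150.


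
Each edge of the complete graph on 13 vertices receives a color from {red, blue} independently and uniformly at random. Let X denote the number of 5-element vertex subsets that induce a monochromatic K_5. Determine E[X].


Let X = Σ_S X_S over the C(13, 5) = 1287 subsets S of size 5, where X_S = 1 if the K_5 on S is monochromatic.
For a fixed S, the K_5 on S has C(5, 2) = 10 edges. P[all 10 edges red] = (1/2)^10, and likewise for blue, so P[monochromatic] = 2·(1/2)^10 = 2^{1 − 10} = 1/512.
By linearity of expectation: E[X] = C(13, 5) · 2^{1 − 10} = 1287 · 1/512 = 1287/512.
Numerically: E[X] ≈ 2.51367.

E[X] = C(13,5)·2^(1−C(5,2)) = 1287/512 ≈ 2.51367.


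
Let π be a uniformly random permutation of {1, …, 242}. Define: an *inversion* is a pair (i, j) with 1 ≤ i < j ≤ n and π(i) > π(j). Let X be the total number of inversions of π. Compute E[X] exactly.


Write X = Σ X_I over the C(242, 2) = 29161 pairs i < j, with X_I the indicator of one inversion.
There are 29161 indicators.
For each fixed pair i < j, the values π(i) and π(j) are two distinct elements of {1, …, 242} in uniformly random order; by symmetry P[π(i) > π(j)] = 1/2.
By linearity: E[X] = 29161 · (1/2) = C(242, 2) · (1/2) = 29161/2 = 29161/2 ≈ 14580.5000.

E[X] = 29161/2 = 14580.5000.


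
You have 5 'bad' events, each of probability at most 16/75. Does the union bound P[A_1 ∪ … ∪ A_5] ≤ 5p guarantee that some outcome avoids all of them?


Union bound: P[∪_{i=1}^{5} A_i] ≤ Σ_i P[A_i] ≤ 5·p = 5·(16/75) = 16/15.
Numerically: 16/15 ≈ 1.067.
Is 16/15 < 1? NO.
Since the bound 16/15 is ≥ 1, the union bound is uninformative here; it does NOT by itself certify existence.

5·p = 16/15 ≈ 1.067; existence NOT certified by the union bound.


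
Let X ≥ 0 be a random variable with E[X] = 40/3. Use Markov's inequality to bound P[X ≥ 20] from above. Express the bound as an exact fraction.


μ = E[X] = 40/3, a = 20.
Markov: P[X ≥ 20] ≤ μ/a = (40/3)/20 = 2/3.
Numerically: ≈ 0.6667.
(Since a = 20 > μ = 13.3333, the bound 2/3 is < 1 and informative.)

P[X ≥ 20] ≤ 2/3 ≈ 0.6667.


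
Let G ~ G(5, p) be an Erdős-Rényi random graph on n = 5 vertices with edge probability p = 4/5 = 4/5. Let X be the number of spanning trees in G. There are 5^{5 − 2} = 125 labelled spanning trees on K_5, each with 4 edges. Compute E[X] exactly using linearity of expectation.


K_5 has 5^{5 − 2} = 125 labelled spanning trees.
For each such spanning tree H, let X_H = 1 if all 4 edges of H are present in G. Then P[X_H = 1] = p^{4} = (4/5)^{4} = 256/625.
Summing the indicators: E[X] = Σ_H E[X_H] = 125 · p^{4} = 125 · 256/625 = 256/5.
Numerically: E[X] ≈ 51.2.

E[X] = 125 · (4/5)^{4} = 256/5 ≈ 51.2.


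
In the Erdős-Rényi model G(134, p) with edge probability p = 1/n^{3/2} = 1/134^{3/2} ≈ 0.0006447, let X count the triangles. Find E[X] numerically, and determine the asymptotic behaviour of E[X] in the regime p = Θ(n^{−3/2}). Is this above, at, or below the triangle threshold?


Number of potential triangles: C(134, 3) = 392084.
Each occurs with probability p³ ≈ (0.0006447)³ ≈ 2.679344e-10.
By linearity: E[X] = C(134, 3)·p³ ≈ 392084 · 2.679344e-10 ≈ 0.0001.
Since α = 3/2 > 1, p = c/n^{3/2} = o(1/n) is below the triangle threshold p ~ 1/n. Asymptotically E[X] ~ (c³/6)·n^{3(1−α)} = (1³/6)·n^{-1.5} → 0, so by Markov's inequality G has no triangles w.h.p.

E[X] ≈ 0.0001; in regime p = Θ(1/n^{3/2}) E[X] tends to 0 (below the triangle threshold p ~ 1/n).


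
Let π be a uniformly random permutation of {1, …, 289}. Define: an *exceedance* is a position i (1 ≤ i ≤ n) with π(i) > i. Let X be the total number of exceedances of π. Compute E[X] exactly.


Write X = Σ_{i=1}^{289} X_i, where X_i = 1_{π(i) > i}.
For each fixed i, π(i) is uniform over {1, …, 289} (marginal of a uniform permutation), so P[π(i) > i] = (n − i)/n. Summing: Σ_{i=1}^{289} (n − i)/n = (0 + 1 + … + 288)/289 = 289(289 − 1)/(2·289) = (289 − 1)/2.
Hence E[X] = Σ_{i=1}^{289} (289 − i)/289 = 144 ≈ 144.000000.

E[X] = 144 = 144.000000.


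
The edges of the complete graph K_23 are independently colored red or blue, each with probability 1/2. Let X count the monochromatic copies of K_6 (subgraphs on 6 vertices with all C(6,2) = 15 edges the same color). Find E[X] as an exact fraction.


Let X = Σ_S X_S over the C(23, 6) = 100947 subsets S of size 6, where X_S = 1 if the K_6 on S is monochromatic.
For a fixed S, the K_6 on S has C(6, 2) = 15 edges. P[all 15 edges red] = (1/2)^15, and likewise for blue, so P[monochromatic] = 2·(1/2)^15 = 2^{1 − 15} = 1/16384.
By linearity of expectation: E[X] = C(23, 6) · 2^{1 − 15} = 100947 · 1/16384 = 100947/16384.
Numerically: E[X] ≈ 6.1613.

E[X] = C(23,6)·2^(1−C(6,2)) = 100947/16384 ≈ 6.1613.


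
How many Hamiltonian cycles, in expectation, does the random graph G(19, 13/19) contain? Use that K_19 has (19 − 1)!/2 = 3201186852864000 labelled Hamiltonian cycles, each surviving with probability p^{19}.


K_19 has (19 − 1)!/2 = 3201186852864000 labelled Hamiltonian cycles.
For each such Hamiltonian cycle H, let X_H = 1 if all 19 edges of H are present in G. Then P[X_H = 1] = p^{19} = (13/19)^{19} = 1461920290375446110677/1978419655660313589123979.
By linearity of expectation: E[X] = Σ_H E[X_H] = 3201186852864000 · p^{19} = 3201186852864000 · 1461920290375446110677/1978419655660313589123979 = 4679880013484999364018134658428928000/1978419655660313589123979.
Numerically: E[X] ≈ 2.36546e+12.

E[X] = 3201186852864000 · (13/19)^{19} = 4679880013484999364018134658428928000/1978419655660313589123979 ≈ 2.36546e+12.


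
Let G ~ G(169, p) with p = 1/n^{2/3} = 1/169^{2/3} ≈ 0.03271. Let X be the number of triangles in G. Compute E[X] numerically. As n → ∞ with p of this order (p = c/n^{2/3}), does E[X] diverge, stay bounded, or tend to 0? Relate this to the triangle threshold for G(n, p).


Number of potential triangles: C(169, 3) = 790244.
Each occurs with probability p³ ≈ (0.03271)³ ≈ 3.501278e-05.
By linearity: E[X] = C(169, 3)·p³ ≈ 790244 · 3.501278e-05 ≈ 27.6686.
Since α = 2/3 < 1, p = c/n^{2/3} ≫ 1/n is above the triangle threshold p ~ 1/n. Asymptotically E[X] ~ (c³/6)·n^{3(1−α)} = (1³/6)·n^{1} → ∞; triangles are abundant w.h.p.

E[X] ≈ 27.6686; in regime p = Θ(1/n^{2/3}) E[X] diverges (above the triangle threshold p ~ 1/n).


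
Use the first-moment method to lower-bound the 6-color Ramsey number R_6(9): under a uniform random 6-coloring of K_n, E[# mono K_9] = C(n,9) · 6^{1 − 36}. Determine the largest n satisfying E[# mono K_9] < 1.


We need C(n, 9) · 6^{1 − 36} < 1, i.e. C(n, 9) < 6^{36 − 1} = 1719070799748422591028658176.
Check values of n near the boundary:
  n = 4404: C(4404, 9) = 1703375445537161676647015880; 1703375445537161676647015880 < 1719070799748422591028658176? YES
  n = 4405: C(4405, 9) = 1706862792900636302463627150; 1706862792900636302463627150 < 1719070799748422591028658176? YES
  n = 4406: C(4406, 9) = 1710356485221788389505285700; 1710356485221788389505285700 < 1719070799748422591028658176? YES
  n = 4407: C(4407, 9) = 1713856532599459170657070050; 1713856532599459170657070050 < 1719070799748422591028658176? YES
  n = 4408: C(4408, 9) = 1717362945146264156457459600; 1717362945146264156457459600 < 1719070799748422591028658176? YES
  n = 4409: C(4409, 9) = 1720875732988608787686577131; 1720875732988608787686577131 < 1719070799748422591028658176? NO
  n = 4410: C(4410, 9) = 1724394906266704102180823710; 1724394906266704102180823710 < 1719070799748422591028658176? NO
  n = 4411: C(4411, 9) = 1727920475134582415883601405; 1727920475134582415883601405 < 1719070799748422591028658176? NO
The largest n with C(n, 9) < 1719070799748422591028658176 is n = 4408 (where E[X] = 35778394690547169926197075/35813974994758803979763712 ≈ 0.9990). Hence R_6(9) > 4408, i.e. R_6(9) ≥ 4409.

Largest n = 4408; hence R_6(9) > 4408.


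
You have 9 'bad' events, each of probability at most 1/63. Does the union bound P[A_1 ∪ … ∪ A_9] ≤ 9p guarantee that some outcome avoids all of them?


Union bound: P[∪_{i=1}^{9} A_i] ≤ Σ_i P[A_i] ≤ 9·p = 9·(1/63) = 1/7.
Numerically: 1/7 ≈ 0.1429.
Is 1/7 < 1? YES.
Since P[∪ A_i] ≤ 1/7 < 1, the complement has P[∩ A_i^c] ≥ 1 − 1/7 = 6/7 > 0, so some outcome avoids every A_i.

9·p = 1/7 ≈ 0.1429; existence CERTIFIED by the union bound.


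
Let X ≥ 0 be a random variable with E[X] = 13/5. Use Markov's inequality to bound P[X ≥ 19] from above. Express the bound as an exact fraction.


μ = E[X] = 13/5, a = 19.
Markov: P[X ≥ 19] ≤ μ/a = (13/5)/19 = 13/95.
Numerically: ≈ 0.1368.
(Since a = 19 > μ = 2.6000, the bound 13/95 is < 1 and informative.)

P[X ≥ 19] ≤ 13/95 ≈ 0.1368.


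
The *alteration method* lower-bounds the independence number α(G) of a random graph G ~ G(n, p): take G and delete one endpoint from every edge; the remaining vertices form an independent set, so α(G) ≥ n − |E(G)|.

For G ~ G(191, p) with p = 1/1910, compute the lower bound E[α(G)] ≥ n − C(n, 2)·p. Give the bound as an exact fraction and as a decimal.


E[|E(G)|] = C(191, 2)·p = 18145 · (1/1910) = 19/2.
E[α(G)] ≥ n − E[|E(G)|] = 191 − 19/2 = 363/2.
Numerically: ≈ 181.5000.
(This is only a lower bound; the true E[α(G)] may be larger.)

E[α(G)] ≥ 363/2 ≈ 181.5000.


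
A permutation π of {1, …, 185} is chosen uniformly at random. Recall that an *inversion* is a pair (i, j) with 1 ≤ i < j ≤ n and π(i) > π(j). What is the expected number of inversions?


Write X = Σ X_I over the C(185, 2) = 17020 pairs i < j, with X_I the indicator of one inversion.
There are 17020 indicators.
For each fixed pair i < j, the values π(i) and π(j) are two distinct elements of {1, …, 185} in uniformly random order; by symmetry P[π(i) > π(j)] = 1/2.
By linearity: E[X] = 17020 · (1/2) = C(185, 2) · (1/2) = 17020/2 = 8510 ≈ 8510.00000.

E[X] = 8510 = 8510.00000.


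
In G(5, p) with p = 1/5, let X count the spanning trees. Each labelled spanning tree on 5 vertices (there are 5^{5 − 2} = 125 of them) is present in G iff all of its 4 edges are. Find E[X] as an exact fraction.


K_5 has 5^{5 − 2} = 125 labelled spanning trees.
For each such spanning tree H, let X_H = 1 if all 4 edges of H are present in G. Then P[X_H = 1] = p^{4} = (1/5)^{4} = 1/625.
Summing the indicators: E[X] = Σ_H E[X_H] = 125 · p^{4} = 125 · 1/625 = 1/5.
Numerically: E[X] ≈ 0.2.

E[X] = 125 · (1/5)^{4} = 1/5 ≈ 0.2.


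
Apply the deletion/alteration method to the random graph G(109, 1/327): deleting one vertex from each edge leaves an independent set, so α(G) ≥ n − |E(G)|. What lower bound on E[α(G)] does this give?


E[|E(G)|] = C(109, 2)·p = 5886 · (1/327) = 18.
E[α(G)] ≥ n − E[|E(G)|] = 109 − 18 = 91.
Numerically: ≈ 91.0000.
(This is only a lower bound; the true E[α(G)] may be larger.)

E[α(G)] ≥ 91 ≈ 91.0000.


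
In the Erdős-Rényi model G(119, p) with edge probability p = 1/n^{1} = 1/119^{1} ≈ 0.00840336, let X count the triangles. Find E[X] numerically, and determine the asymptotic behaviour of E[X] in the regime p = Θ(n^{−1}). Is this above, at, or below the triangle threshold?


Number of potential triangles: C(119, 3) = 273819.
Each occurs with probability p³ ≈ (0.00840336)³ ≈ 5.93415814e-07.
By linearity: E[X] = C(119, 3)·p³ ≈ 273819 · 5.93415814e-07 ≈ 0.162489.
Here α = 1, so p = 1/n is exactly at the triangle threshold p ~ 1/n. Asymptotically E[X] → c³/6 = 1³/6 = 1/6 ≈ 0.166667, a bounded constant. In this regime the triangle count is asymptotically Poisson(c³/6).

E[X] ≈ 0.162489; in regime p = Θ(1/n^{1}) E[X] stays bounded (at the triangle threshold p ~ 1/n).


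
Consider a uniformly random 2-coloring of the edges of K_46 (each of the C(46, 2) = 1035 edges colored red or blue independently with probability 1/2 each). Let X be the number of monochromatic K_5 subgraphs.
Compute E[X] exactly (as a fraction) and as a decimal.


Let X = Σ_S X_S over the C(46, 5) = 1370754 subsets S of size 5, where X_S = 1 if the K_5 on S is monochromatic.
For a fixed S, the K_5 on S has C(5, 2) = 10 edges. P[all 10 edges red] = (1/2)^10, and likewise for blue, so P[monochromatic] = 2·(1/2)^10 = 2^{1 − 10} = 1/512.
By linearity: E[X] = C(46, 5) · 2^{1 − 10} = 1370754 · 1/512 = 685377/256.
Numerically: E[X] ≈ 2677.2539.

E[X] = C(46,5)·2^(1−C(5,2)) = 685377/256 ≈ 2677.2539.


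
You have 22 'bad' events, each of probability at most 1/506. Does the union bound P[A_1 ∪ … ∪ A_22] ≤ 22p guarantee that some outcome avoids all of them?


Union bound: P[∪_{i=1}^{22} A_i] ≤ Σ_i P[A_i] ≤ 22·p = 22·(1/506) = 1/23.
Numerically: 1/23 ≈ 0.04348.
Is 1/23 < 1? YES.
Since P[∪ A_i] ≤ 1/23 < 1, the complement has P[∩ A_i^c] ≥ 1 − 1/23 = 22/23 > 0, so some outcome avoids every A_i.

22·p = 1/23 ≈ 0.04348; existence CERTIFIED by the union bound.


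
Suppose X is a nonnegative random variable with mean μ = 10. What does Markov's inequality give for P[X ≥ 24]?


μ = E[X] = 10, a = 24.
Markov: P[X ≥ 24] ≤ μ/a = (10)/24 = 5/12.
Numerically: ≈ 0.417.
(Since a = 24 > μ = 10.000, the bound 5/12 is < 1 and informative.)

P[X ≥ 24] ≤ 5/12 ≈ 0.417.


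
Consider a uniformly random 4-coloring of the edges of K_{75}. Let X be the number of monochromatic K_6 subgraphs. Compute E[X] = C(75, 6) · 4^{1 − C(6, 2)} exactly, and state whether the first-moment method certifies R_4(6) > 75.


E[X] = C(75, 6) · 4^{1 − 15} = 201359550 · 4^{−14} = 201359550/268435456.
As a reduced fraction: E[X] = 100679775/134217728 ≈ 0.75012.
Is E[X] < 1? YES.
Since E[X] < 1, there exists a 4-coloring of K_{75} with no monochromatic K_6; hence R_4(6) > 75.

E[X] = 100679775/134217728 ≈ 0.75012; E[X] < 1, so R_4(6) > 75.


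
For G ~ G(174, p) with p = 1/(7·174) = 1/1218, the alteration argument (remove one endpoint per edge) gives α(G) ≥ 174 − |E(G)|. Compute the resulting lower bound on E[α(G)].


E[|E(G)|] = C(174, 2)·p = 15051 · (1/1218) = 173/14.
E[α(G)] ≥ n − E[|E(G)|] = 174 − 173/14 = 2263/14.
Numerically: ≈ 161.642857.
(This is only a lower bound; the true E[α(G)] may be larger.)

E[α(G)] ≥ 2263/14 ≈ 161.642857.


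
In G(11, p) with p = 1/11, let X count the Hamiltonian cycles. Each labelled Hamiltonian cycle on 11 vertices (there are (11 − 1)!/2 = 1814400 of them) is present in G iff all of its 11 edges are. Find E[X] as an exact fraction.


K_11 has (11 − 1)!/2 = 1814400 labelled Hamiltonian cycles.
For each such Hamiltonian cycle H, let X_H = 1 if all 11 edges of H are present in G. Then P[X_H = 1] = p^{11} = (1/11)^{11} = 1/285311670611.
By linearity: E[X] = Σ_H E[X_H] = 1814400 · p^{11} = 1814400 · 1/285311670611 = 1814400/285311670611.
Numerically: E[X] ≈ 6.36e-06.

E[X] = 1814400 · (1/11)^{11} = 1814400/285311670611 ≈ 6.36e-06.


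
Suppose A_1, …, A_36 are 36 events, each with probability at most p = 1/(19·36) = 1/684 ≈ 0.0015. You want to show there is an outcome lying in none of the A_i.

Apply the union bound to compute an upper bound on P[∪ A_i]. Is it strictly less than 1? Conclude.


Union bound: P[∪_{i=1}^{36} A_i] ≤ Σ_i P[A_i] ≤ 36·p = 36·(1/684) = 1/19.
Numerically: 1/19 ≈ 0.0526.
Is 1/19 < 1? YES.
Since P[∪ A_i] ≤ 1/19 < 1, the complement has P[∩ A_i^c] ≥ 1 − 1/19 = 18/19 > 0, so some outcome avoids every A_i.

36·p = 1/19 ≈ 0.0526; existence CERTIFIED by the union bound.


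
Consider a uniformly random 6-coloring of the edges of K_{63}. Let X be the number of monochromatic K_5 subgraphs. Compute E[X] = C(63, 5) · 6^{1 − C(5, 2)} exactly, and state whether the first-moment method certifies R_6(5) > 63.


E[X] = C(63, 5) · 6^{1 − 10} = 7028847 · 6^{−9} = 7028847/10077696.
As a reduced fraction: E[X] = 780983/1119744 ≈ 0.69747.
Is E[X] < 1? YES.
Since E[X] < 1, there exists a 6-coloring of K_{63} with no monochromatic K_5; hence R_6(5) > 63.

E[X] = 780983/1119744 ≈ 0.69747; E[X] < 1, so R_6(5) > 63.


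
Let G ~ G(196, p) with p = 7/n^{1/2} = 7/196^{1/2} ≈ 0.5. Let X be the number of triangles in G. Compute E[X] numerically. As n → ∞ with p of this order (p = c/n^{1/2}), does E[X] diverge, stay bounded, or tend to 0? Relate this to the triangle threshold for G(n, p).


Number of potential triangles: C(196, 3) = 1235780.
Each occurs with probability p³ ≈ (0.5)³ ≈ 1.2500000e-01.
By linearity: E[X] = C(196, 3)·p³ ≈ 1235780 · 1.2500000e-01 ≈ 154472.50000.
Since α = 1/2 < 1, p = c/n^{1/2} ≫ 1/n is above the triangle threshold p ~ 1/n. Asymptotically E[X] ~ (c³/6)·n^{3(1−α)} = (7³/6)·n^{1.5} → ∞; triangles are abundant w.h.p.

E[X] ≈ 154472.50000; in regime p = Θ(1/n^{1/2}) E[X] diverges (above the triangle threshold p ~ 1/n).


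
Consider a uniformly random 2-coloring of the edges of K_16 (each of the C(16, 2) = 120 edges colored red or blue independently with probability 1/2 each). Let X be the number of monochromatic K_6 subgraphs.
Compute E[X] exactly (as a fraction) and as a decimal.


Let X = Σ_S X_S over the C(16, 6) = 8008 subsets S of size 6, where X_S = 1 if the K_6 on S is monochromatic.
For a fixed S, the K_6 on S has C(6, 2) = 15 edges. P[all 15 edges red] = (1/2)^15, and likewise for blue, so P[monochromatic] = 2·(1/2)^15 = 2^{1 − 15} = 1/16384.
By linearity of expectation: E[X] = C(16, 6) · 2^{1 − 15} = 8008 · 1/16384 = 1001/2048.
Numerically: E[X] ≈ 0.488770.

E[X] = C(16,6)·2^(1−C(6,2)) = 1001/2048 ≈ 0.488770.


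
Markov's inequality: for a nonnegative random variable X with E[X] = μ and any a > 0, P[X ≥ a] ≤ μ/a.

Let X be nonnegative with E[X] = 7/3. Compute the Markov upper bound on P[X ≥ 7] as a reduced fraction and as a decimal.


μ = E[X] = 7/3, a = 7.
Markov: P[X ≥ 7] ≤ μ/a = (7/3)/7 = 1/3.
Numerically: ≈ 0.3333.
(Since a = 7 > μ = 2.3333, the bound 1/3 is < 1 and informative.)

P[X ≥ 7] ≤ 1/3 ≈ 0.3333.


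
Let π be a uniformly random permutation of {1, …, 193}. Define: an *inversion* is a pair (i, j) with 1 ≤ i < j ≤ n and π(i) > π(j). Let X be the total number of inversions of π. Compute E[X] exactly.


Write X = Σ X_I over the C(193, 2) = 18528 pairs i < j, with X_I the indicator of one inversion.
There are 18528 indicators.
For each fixed pair i < j, the values π(i) and π(j) are two distinct elements of {1, …, 193} in uniformly random order; by symmetry P[π(i) > π(j)] = 1/2.
By linearity: E[X] = 18528 · (1/2) = C(193, 2) · (1/2) = 18528/2 = 9264 ≈ 9264.000.

E[X] = 9264 = 9264.000.


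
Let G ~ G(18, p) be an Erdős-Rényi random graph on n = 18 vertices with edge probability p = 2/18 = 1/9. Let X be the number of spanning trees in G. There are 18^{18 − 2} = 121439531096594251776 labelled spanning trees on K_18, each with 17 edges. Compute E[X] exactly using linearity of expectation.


K_18 has 18^{18 − 2} = 121439531096594251776 labelled spanning trees.
For each such spanning tree H, let X_H = 1 if all 17 edges of H are present in G. Then P[X_H = 1] = p^{17} = (1/9)^{17} = 1/16677181699666569.
By linearity of expectation: E[X] = Σ_H E[X_H] = 121439531096594251776 · p^{17} = 121439531096594251776 · 1/16677181699666569 = 65536/9.
Numerically: E[X] ≈ 7281.78.

E[X] = 121439531096594251776 · (1/9)^{17} = 65536/9 ≈ 7281.78.


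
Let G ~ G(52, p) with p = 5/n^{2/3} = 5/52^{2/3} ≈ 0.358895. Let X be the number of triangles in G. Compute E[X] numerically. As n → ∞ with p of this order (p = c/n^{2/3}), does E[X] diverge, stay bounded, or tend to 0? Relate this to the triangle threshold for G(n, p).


Number of potential triangles: C(52, 3) = 22100.
Each occurs with probability p³ ≈ (0.358895)³ ≈ 4.62278107e-02.
By linearity: E[X] = C(52, 3)·p³ ≈ 22100 · 4.62278107e-02 ≈ 1021.634615.
Since α = 2/3 < 1, p = c/n^{2/3} ≫ 1/n is above the triangle threshold p ~ 1/n. Asymptotically E[X] ~ (c³/6)·n^{3(1−α)} = (5³/6)·n^{1} → ∞; triangles are abundant w.h.p.

E[X] ≈ 1021.634615; in regime p = Θ(1/n^{2/3}) E[X] diverges (above the triangle threshold p ~ 1/n).


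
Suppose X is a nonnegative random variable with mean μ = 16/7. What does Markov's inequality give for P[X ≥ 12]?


μ = E[X] = 16/7, a = 12.
Markov: P[X ≥ 12] ≤ μ/a = (16/7)/12 = 4/21.
Numerically: ≈ 0.19048.
(Since a = 12 > μ = 2.28571, the bound 4/21 is < 1 and informative.)

P[X ≥ 12] ≤ 4/21 ≈ 0.19048.


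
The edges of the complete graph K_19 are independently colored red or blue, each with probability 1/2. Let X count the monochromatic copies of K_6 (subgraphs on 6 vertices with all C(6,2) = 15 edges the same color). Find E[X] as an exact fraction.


Let X = Σ_S X_S over the C(19, 6) = 27132 subsets S of size 6, where X_S = 1 if the K_6 on S is monochromatic.
For a fixed S, the K_6 on S has C(6, 2) = 15 edges. P[all 15 edges red] = (1/2)^15, and likewise for blue, so P[monochromatic] = 2·(1/2)^15 = 2^{1 − 15} = 1/16384.
Summing: E[X] = C(19, 6) · 2^{1 − 15} = 27132 · 1/16384 = 6783/4096.
Numerically: E[X] ≈ 1.656.

E[X] = C(19,6)·2^(1−C(6,2)) = 6783/4096 ≈ 1.656.


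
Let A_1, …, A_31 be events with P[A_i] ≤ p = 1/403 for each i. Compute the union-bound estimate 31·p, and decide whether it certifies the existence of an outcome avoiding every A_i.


Union bound: P[∪_{i=1}^{31} A_i] ≤ Σ_i P[A_i] ≤ 31·p = 31·(1/403) = 1/13.
Numerically: 1/13 ≈ 0.07692.
Is 1/13 < 1? YES.
Since P[∪ A_i] ≤ 1/13 < 1, the complement has P[∩ A_i^c] ≥ 1 − 1/13 = 12/13 > 0, so some outcome avoids every A_i.

31·p = 1/13 ≈ 0.07692; existence CERTIFIED by the union bound.


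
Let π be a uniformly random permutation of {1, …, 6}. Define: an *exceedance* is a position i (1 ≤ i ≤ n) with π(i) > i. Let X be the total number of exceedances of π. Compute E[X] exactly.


Write X = Σ_{i=1}^{6} X_i, where X_i = 1_{π(i) > i}.
For each fixed i, π(i) is uniform over {1, …, 6} (marginal of a uniform permutation), so P[π(i) > i] = (n − i)/n. Summing: Σ_{i=1}^{6} (n − i)/n = (0 + 1 + … + 5)/6 = 6(6 − 1)/(2·6) = (6 − 1)/2.
Hence E[X] = Σ_{i=1}^{6} (6 − i)/6 = 5/2 ≈ 2.500000.

E[X] = 5/2 = 2.500000.


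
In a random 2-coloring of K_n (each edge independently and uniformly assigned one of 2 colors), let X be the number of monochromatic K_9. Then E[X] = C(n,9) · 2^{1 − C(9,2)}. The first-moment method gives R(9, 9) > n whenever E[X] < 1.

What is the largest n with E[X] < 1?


We need C(n, 9) · 2^{1 − 36} < 1, i.e. C(n, 9) < 2^{36 − 1} = 34359738368.
Check values of n near the boundary:
  n = 59: C(59, 9) = 12565671261; 12565671261 < 34359738368? YES
  n = 60: C(60, 9) = 14783142660; 14783142660 < 34359738368? YES
  n = 61: C(61, 9) = 17341763505; 17341763505 < 34359738368? YES
  n = 62: C(62, 9) = 20286591270; 20286591270 < 34359738368? YES
  n = 63: C(63, 9) = 23667689815; 23667689815 < 34359738368? YES
  n = 64: C(64, 9) = 27540584512; 27540584512 < 34359738368? YES
  n = 65: C(65, 9) = 31966749880; 31966749880 < 34359738368? YES
  n = 66: C(66, 9) = 37014131440; 37014131440 < 34359738368? NO
The largest n with C(n, 9) < 34359738368 is n = 65 (where E[X] = 3995843735/4294967296 ≈ 0.9303549). Hence R(9, 9) > 65, i.e. R(9, 9) ≥ 66.

Largest n = 65; hence R(9, 9) > 65.
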